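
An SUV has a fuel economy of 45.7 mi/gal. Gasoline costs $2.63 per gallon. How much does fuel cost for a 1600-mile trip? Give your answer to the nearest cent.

Fuel = 1600 mi / 45.7 mpg = 35.01 gal
Cost = 35.01 gal × $2.63/gal = $92.08

$92.08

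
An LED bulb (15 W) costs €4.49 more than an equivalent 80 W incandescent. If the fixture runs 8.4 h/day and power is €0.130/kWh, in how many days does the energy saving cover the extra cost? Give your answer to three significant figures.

63.3 days

Power saved = 80 − 15 = 65 W
Daily energy saved = 65 W × 8.4 h = 546 Wh = 0.546 kWh
Daily savings = 0.546 × €0.130 = €0.0710
Payback = €4.49 / €0.0710 per day = 63.26 days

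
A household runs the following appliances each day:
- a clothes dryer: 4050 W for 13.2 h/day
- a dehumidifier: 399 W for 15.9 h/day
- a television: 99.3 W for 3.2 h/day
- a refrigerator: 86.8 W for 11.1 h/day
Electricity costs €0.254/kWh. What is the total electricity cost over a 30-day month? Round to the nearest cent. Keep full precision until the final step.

clothes dryer: 4050 W × 13.2 h × 30 d = 1,603,800 Wh = 1,604 kWh
dehumidifier: 399 W × 15.9 h × 30 d = 190,323 Wh = 190.3 kWh
television: 99.3 W × 3.2 h × 30 d = 9,533 Wh = 9.533 kWh
refrigerator: 86.8 W × 11.1 h × 30 d = 28,904 Wh = 28.9 kWh
Total energy = 1,604 + 190.3 + 9.533 + 28.9 = 1,833 kWh
Cost = 1,833 kWh × €0.254 = €465.47

€465.47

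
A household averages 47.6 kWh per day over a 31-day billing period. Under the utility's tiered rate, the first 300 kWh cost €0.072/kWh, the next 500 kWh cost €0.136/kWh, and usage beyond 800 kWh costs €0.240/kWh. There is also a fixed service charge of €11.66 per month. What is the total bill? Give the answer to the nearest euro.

€263

Usage = 47.6 kWh/day × 31 days = 1475.6 kWh
First 300 kWh × €0.072 = €21.60
Next 500 kWh × €0.136 = €68.00
Remaining 675.6 kWh × €0.240 = €162.14
Energy charge = €251.74; + service €11.66 = €263.40 ≈ €263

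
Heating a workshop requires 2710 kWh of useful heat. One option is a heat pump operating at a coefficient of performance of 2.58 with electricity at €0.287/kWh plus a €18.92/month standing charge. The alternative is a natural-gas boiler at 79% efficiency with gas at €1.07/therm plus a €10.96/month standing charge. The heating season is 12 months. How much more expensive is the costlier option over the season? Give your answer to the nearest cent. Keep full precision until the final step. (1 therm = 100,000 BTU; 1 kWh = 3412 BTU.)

Heat load = 2710 kWh × 3412 = 9,246,520 BTU
Gas: input = 9,246,520 / 0.79 = 11,704,456 BTU = 117 therm → 117 × €1.07 = €125.24; + 12 × €10.96 standing = €256.76
Heat pump: 9,246,520 BTU / 3412 = 2,710 kWh heat; / 2.58 = 1,050 kWh in → × €0.287 = €301.46; + 12 × €18.92 standing = €528.50
Difference = |€256.76 − €528.50| = €271.74

€271.74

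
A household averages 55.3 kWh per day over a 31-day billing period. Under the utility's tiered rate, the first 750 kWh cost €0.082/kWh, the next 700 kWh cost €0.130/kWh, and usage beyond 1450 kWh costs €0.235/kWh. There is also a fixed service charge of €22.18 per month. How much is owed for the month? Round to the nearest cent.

€236.79

Usage = 55.3 kWh/day × 31 days = 1714.3 kWh
First 750 kWh × €0.082 = €61.50
Next 700 kWh × €0.130 = €91.00
Remaining 264.3 kWh × €0.235 = €62.11
Energy charge = €214.61; + service €22.18 = €236.79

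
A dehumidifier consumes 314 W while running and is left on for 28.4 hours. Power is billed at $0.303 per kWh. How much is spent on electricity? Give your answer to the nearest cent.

Energy = 314 W × 28.4 h = 8,918 Wh = 8.918 kWh
Cost = 8.918 kWh × $0.303/kWh = $2.70

$2.70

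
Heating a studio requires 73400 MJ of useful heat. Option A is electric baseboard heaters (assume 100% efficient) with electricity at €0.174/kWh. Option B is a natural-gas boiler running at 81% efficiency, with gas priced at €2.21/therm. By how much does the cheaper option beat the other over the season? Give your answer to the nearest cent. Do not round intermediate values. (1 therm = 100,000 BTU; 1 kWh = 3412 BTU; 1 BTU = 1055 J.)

Heat load = 73400 MJ = 73,400,000,000 J / 1055 = 69,573,460 BTU
Gas: input = 69,573,460 / 0.81 = 85,893,160 BTU = 858.9 therm → 858.9 × €2.21 = €1,898.24
Electric: 69,573,460 BTU / 3412 = 20,390 kWh → × €0.174 = €3,548.00
Difference = |€1,898.24 − €3,548.00| = €1,649.76

€1649.76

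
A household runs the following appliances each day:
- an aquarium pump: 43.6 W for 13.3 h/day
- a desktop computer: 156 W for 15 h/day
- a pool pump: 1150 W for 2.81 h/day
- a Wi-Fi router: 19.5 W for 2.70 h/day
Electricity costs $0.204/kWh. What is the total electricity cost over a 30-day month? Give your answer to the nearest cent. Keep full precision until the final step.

$37.97

aquarium pump: 43.6 W × 13.3 h × 30 d = 17,396 Wh = 17.4 kWh
desktop computer: 156 W × 15 h × 30 d = 70,200 Wh = 70.2 kWh
pool pump: 1150 W × 2.81 h × 30 d = 96,945 Wh = 96.94 kWh
Wi-Fi router: 19.5 W × 2.70 h × 30 d = 1,580 Wh = 1.58 kWh
Total energy = 17.4 + 70.2 + 96.94 + 1.58 = 186.1 kWh
Cost = 186.1 kWh × $0.204 = $37.97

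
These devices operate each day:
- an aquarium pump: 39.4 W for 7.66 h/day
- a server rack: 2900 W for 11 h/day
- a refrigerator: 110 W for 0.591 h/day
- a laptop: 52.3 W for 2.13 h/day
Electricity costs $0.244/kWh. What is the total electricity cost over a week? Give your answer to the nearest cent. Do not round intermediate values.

aquarium pump: 39.4 W × 7.66 h × 7 d = 2,113 Wh = 2.113 kWh
server rack: 2900 W × 11 h × 7 d = 223,300 Wh = 223.3 kWh
refrigerator: 110 W × 0.591 h × 7 d = 455 Wh = 0.4551 kWh
laptop: 52.3 W × 2.13 h × 7 d = 780 Wh = 0.7798 kWh
Total energy = 2.113 + 223.3 + 0.4551 + 0.7798 = 226.6 kWh
Cost = 226.6 kWh × $0.244 = $55.30

$55.30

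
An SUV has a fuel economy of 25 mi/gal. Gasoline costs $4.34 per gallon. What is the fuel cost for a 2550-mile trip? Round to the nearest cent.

Fuel = 2550 mi / 25 mpg = 102 gal
Cost = 102 gal × $4.34/gal = $442.68

$442.68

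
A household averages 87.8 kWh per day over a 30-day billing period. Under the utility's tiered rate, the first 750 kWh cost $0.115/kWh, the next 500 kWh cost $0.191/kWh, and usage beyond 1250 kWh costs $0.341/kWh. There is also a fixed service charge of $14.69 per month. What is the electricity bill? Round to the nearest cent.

$668.38

Usage = 87.8 kWh/day × 30 days = 2634 kWh
First 750 kWh × $0.115 = $86.25
Next 500 kWh × $0.191 = $95.50
Remaining 1384 kWh × $0.341 = $471.94
Energy charge = $653.69; + service $14.69 = $668.38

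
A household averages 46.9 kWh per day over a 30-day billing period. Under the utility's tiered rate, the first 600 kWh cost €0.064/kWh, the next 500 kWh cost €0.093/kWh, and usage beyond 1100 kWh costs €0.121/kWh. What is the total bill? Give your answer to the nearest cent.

€122.05

Usage = 46.9 kWh/day × 30 days = 1407 kWh
First 600 kWh × €0.064 = €38.40
Next 500 kWh × €0.093 = €46.50
Remaining 307 kWh × €0.121 = €37.15
Total = €122.05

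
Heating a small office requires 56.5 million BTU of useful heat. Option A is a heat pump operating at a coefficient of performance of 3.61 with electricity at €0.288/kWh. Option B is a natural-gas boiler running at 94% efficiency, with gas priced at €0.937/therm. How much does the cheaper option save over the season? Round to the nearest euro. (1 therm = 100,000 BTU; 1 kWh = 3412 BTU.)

Heat load = 56.5 × 10⁶ BTU = 56,500,000 BTU
Gas: input = 56,500,000 / 0.940 = 60,106,383 BTU = 601.1 therm → 601.1 × €0.937 = €563.20
Heat pump: 56,500,000 BTU / 3412 = 16,560 kWh heat; / 3.61 = 4,587 kWh in → × €0.288 = €1,321.07
Difference = |€563.20 − €1,321.07| = €757.87 ≈ €758

€758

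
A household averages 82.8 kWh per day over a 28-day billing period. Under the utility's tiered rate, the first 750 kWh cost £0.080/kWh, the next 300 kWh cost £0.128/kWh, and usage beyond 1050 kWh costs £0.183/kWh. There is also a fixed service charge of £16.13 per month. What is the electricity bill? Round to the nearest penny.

Usage = 82.8 kWh/day × 28 days = 2318.4 kWh
First 750 kWh × £0.080 = £60.00
Next 300 kWh × £0.128 = £38.40
Remaining 1268.4 kWh × £0.183 = £232.12
Energy charge = £330.52; + service £16.13 = £346.65

£346.65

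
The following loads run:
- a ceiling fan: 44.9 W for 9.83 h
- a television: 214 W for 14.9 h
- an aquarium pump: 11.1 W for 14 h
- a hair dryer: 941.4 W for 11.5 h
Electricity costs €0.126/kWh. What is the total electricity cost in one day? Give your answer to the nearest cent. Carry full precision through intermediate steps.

ceiling fan: 44.9 W × 9.83 h = 441 Wh = 0.4414 kWh
television: 214 W × 14.9 h = 3,189 Wh = 3.189 kWh
aquarium pump: 11.1 W × 14 h = 155 Wh = 0.1554 kWh
hair dryer: 941.4 W × 11.5 h = 10,826 Wh = 10.83 kWh
Total energy = 0.4414 + 3.189 + 0.1554 + 10.83 = 14.61 kWh
Cost = 14.61 kWh × €0.126 = €1.84

€1.84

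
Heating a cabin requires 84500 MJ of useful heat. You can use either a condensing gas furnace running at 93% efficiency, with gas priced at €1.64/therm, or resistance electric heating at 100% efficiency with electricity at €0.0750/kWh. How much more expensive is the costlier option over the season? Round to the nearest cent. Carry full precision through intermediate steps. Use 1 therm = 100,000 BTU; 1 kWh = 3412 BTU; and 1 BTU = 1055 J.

Heat load = 84500 MJ = 84,500,000,000 J / 1055 = 80,094,787 BTU
Gas: input = 80,094,787 / 0.93 = 86,123,427 BTU = 861.2 therm → 861.2 × €1.64 = €1,412.42
Electric: 80,094,787 BTU / 3412 = 23,470 kWh → × €0.0750 = €1,760.58
Difference = |€1,412.42 − €1,760.58| = €348.16

€348.16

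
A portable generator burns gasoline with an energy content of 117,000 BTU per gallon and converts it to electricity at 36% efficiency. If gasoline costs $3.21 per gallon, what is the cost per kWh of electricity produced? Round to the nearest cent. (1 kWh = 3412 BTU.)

Electrical output per gallon = 117,000 BTU × 0.36 / 3412 BTU/kWh = 12.34 kWh
Cost per kWh = $3.21 / 12.34 kWh = $0.260

$0.26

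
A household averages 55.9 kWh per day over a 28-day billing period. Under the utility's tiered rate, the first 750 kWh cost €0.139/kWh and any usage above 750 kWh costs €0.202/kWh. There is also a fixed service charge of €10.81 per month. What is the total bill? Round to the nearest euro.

€280

Usage = 55.9 kWh/day × 28 days = 1565.2 kWh
First 750 kWh × €0.139 = €104.25
Remaining 815.2 kWh × €0.202 = €164.67
Energy charge = €268.92; + service €10.81 = €279.73 ≈ €280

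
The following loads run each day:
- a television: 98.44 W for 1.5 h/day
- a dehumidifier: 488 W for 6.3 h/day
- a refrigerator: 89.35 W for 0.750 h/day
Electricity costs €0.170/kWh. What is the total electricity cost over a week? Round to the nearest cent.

television: 98.44 W × 1.5 h × 7 d = 1,034 Wh = 1.034 kWh
dehumidifier: 488 W × 6.3 h × 7 d = 21,521 Wh = 21.52 kWh
refrigerator: 89.35 W × 0.750 h × 7 d = 469 Wh = 0.4691 kWh
Total energy = 1.034 + 21.52 + 0.4691 = 23.02 kWh
Cost = 23.02 kWh × €0.170 = €3.91

€3.91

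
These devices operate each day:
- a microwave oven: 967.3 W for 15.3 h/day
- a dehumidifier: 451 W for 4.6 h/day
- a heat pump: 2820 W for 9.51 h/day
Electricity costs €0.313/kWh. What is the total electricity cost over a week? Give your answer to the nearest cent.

microwave oven: 967.3 W × 15.3 h × 7 d = 103,598 Wh = 103.6 kWh
dehumidifier: 451 W × 4.6 h × 7 d = 14,522 Wh = 14.52 kWh
heat pump: 2820 W × 9.51 h × 7 d = 187,727 Wh = 187.7 kWh
Total energy = 103.6 + 14.52 + 187.7 = 305.8 kWh
Cost = 305.8 kWh × €0.313 = €95.73

€95.73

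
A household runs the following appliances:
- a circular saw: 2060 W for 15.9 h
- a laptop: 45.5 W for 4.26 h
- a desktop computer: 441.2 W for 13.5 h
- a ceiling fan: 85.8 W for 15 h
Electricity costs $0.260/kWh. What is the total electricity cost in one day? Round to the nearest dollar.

circular saw: 2060 W × 15.9 h = 32,754 Wh = 32.75 kWh
laptop: 45.5 W × 4.26 h = 194 Wh = 0.1938 kWh
desktop computer: 441.2 W × 13.5 h = 5,956 Wh = 5.956 kWh
ceiling fan: 85.8 W × 15 h = 1,287 Wh = 1.287 kWh
Total energy = 32.75 + 0.1938 + 5.956 + 1.287 = 40.19 kWh
Cost = 40.19 kWh × $0.260 = $10.45 ≈ $10

$10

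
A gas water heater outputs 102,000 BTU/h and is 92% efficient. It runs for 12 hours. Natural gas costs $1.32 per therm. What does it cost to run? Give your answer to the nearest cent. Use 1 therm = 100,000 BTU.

$17.56

Heat delivered = 102,000 BTU/h × 12 h = 1,224,000 BTU
Gas input = 1,224,000 / 0.92 = 1,330,435 BTU
= 1,330,435 / 100,000 = 13.3 therm
Cost = 13.3 × $1.32/therm = $17.56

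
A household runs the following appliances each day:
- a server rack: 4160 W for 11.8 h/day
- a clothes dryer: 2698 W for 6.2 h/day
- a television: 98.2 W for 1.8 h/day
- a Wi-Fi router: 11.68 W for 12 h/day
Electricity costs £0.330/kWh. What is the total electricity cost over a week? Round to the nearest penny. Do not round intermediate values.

£152.77

server rack: 4160 W × 11.8 h × 7 d = 343,616 Wh = 343.6 kWh
clothes dryer: 2698 W × 6.2 h × 7 d = 117,093 Wh = 117.1 kWh
television: 98.2 W × 1.8 h × 7 d = 1,237 Wh = 1.237 kWh
Wi-Fi router: 11.68 W × 12 h × 7 d = 981 Wh = 0.9811 kWh
Total energy = 343.6 + 117.1 + 1.237 + 0.9811 = 462.9 kWh
Cost = 462.9 kWh × £0.330 = £152.77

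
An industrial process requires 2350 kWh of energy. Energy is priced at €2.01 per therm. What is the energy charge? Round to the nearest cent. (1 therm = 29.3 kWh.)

€161.21

2350 kWh × (0.03413 therm/kWh) = 80.2 therm
Cost = 80.2 therm × €2.01/therm = €161.21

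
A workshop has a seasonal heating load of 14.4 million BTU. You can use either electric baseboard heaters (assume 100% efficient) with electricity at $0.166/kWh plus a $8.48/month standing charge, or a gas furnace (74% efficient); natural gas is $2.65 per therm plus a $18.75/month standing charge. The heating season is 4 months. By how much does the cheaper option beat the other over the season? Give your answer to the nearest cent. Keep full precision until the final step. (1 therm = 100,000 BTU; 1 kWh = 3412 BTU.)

Heat load = 14.4 × 10⁶ BTU = 14,400,000 BTU
Gas: input = 14,400,000 / 0.74 = 19,459,459 BTU = 194.6 therm → 194.6 × $2.65 = $515.68; + 4 × $18.75 standing = $590.68
Electric: 14,400,000 BTU / 3412 = 4,220 kWh → × $0.166 = $700.59; + 4 × $8.48 standing = $734.51
Difference = |$590.68 − $734.51| = $143.83

$143.83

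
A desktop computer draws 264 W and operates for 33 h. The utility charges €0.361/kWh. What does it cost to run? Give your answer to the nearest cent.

Energy = 264 W × 33 h = 8,712 Wh = 8.712 kWh
Cost = 8.712 kWh × €0.361/kWh = €3.15

€3.15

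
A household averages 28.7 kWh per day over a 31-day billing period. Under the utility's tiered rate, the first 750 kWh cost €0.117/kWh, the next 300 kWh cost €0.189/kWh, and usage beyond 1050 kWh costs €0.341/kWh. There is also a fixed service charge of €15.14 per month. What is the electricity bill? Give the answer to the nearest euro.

€129

Usage = 28.7 kWh/day × 31 days = 889.7 kWh
First 750 kWh × €0.117 = €87.75
Next 139.7 kWh × €0.189 = €26.40
Remaining tier: 0 kWh (not reached)
Energy charge = €114.15; + service €15.14 = €129.29 ≈ €129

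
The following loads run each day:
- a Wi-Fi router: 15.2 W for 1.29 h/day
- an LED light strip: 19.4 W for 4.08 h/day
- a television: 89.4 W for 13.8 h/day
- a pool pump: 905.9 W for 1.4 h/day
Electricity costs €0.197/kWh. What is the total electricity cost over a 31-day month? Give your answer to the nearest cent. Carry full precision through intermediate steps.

Wi-Fi router: 15.2 W × 1.29 h × 31 d = 608 Wh = 0.6078 kWh
LED light strip: 19.4 W × 4.08 h × 31 d = 2,454 Wh = 2.454 kWh
television: 89.4 W × 13.8 h × 31 d = 38,245 Wh = 38.25 kWh
pool pump: 905.9 W × 1.4 h × 31 d = 39,316 Wh = 39.32 kWh
Total energy = 0.6078 + 2.454 + 38.25 + 39.32 = 80.62 kWh
Cost = 80.62 kWh × €0.197 = €15.88

€15.88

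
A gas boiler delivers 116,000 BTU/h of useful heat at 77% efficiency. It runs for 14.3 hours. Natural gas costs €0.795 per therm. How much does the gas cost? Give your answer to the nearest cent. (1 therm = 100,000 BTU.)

€17.13

Heat delivered = 116,000 BTU/h × 14.3 h = 1,658,800 BTU
Gas input = 1,658,800 / 0.77 = 2,154,286 BTU
= 2,154,286 / 100,000 = 21.54 therm
Cost = 21.54 × €0.795/therm = €17.13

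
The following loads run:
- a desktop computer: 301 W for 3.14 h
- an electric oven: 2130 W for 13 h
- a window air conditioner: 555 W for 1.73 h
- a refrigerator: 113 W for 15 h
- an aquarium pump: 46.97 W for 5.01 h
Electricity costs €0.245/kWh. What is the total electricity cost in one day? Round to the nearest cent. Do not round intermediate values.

€7.72

desktop computer: 301 W × 3.14 h = 945 Wh = 0.9451 kWh
electric oven: 2130 W × 13 h = 27,690 Wh = 27.69 kWh
window air conditioner: 555 W × 1.73 h = 960 Wh = 0.9601 kWh
refrigerator: 113 W × 15 h = 1,695 Wh = 1.695 kWh
aquarium pump: 46.97 W × 5.01 h = 235 Wh = 0.2353 kWh
Total energy = 0.9451 + 27.69 + 0.9601 + 1.695 + 0.2353 = 31.53 kWh
Cost = 31.53 kWh × €0.245 = €7.72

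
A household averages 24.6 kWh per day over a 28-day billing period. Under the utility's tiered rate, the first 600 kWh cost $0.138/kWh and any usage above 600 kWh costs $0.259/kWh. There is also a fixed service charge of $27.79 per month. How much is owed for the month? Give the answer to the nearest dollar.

$134

Usage = 24.6 kWh/day × 28 days = 688.8 kWh
First 600 kWh × $0.138 = $82.80
Remaining 88.8 kWh × $0.259 = $23.00
Energy charge = $105.80; + service $27.79 = $133.59 ≈ $134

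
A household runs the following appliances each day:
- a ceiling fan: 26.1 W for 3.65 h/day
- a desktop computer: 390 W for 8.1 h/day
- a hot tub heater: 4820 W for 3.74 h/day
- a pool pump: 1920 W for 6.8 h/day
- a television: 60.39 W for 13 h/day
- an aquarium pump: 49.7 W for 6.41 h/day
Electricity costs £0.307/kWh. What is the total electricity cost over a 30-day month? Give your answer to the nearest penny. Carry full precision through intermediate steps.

£326.41

ceiling fan: 26.1 W × 3.65 h × 30 d = 2,858 Wh = 2.858 kWh
desktop computer: 390 W × 8.1 h × 30 d = 94,770 Wh = 94.77 kWh
hot tub heater: 4820 W × 3.74 h × 30 d = 540,804 Wh = 540.8 kWh
pool pump: 1920 W × 6.8 h × 30 d = 391,680 Wh = 391.7 kWh
television: 60.39 W × 13 h × 30 d = 23,552 Wh = 23.55 kWh
aquarium pump: 49.7 W × 6.41 h × 30 d = 9,557 Wh = 9.557 kWh
Total energy = 2.858 + 94.77 + 540.8 + 391.7 + 23.55 + 9.557 = 1,063 kWh
Cost = 1,063 kWh × £0.307 = £326.41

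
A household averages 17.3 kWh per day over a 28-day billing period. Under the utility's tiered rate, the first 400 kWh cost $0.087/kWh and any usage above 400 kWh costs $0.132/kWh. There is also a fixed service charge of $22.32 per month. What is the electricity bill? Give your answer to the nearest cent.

$68.26

Usage = 17.3 kWh/day × 28 days = 484.4 kWh
First 400 kWh × $0.087 = $34.80
Remaining 84.4 kWh × $0.132 = $11.14
Energy charge = $45.94; + service $22.32 = $68.26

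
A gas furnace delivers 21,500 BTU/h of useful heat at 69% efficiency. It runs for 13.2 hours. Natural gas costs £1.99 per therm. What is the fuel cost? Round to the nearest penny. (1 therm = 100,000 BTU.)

£8.18

Heat delivered = 21,500 BTU/h × 13.2 h = 283,800 BTU
Gas input = 283,800 / 0.69 = 411,304 BTU
= 411,304 / 100,000 = 4.113 therm
Cost = 4.113 × £1.99/therm = £8.18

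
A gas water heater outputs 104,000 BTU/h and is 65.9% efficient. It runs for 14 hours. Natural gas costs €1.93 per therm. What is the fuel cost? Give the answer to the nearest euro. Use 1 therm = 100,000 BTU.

€43

Heat delivered = 104,000 BTU/h × 14 h = 1,456,000 BTU
Gas input = 1,456,000 / 0.659 = 2,209,408 BTU
= 2,209,408 / 100,000 = 22.09 therm
Cost = 22.09 × €1.93/therm = €42.64 ≈ €43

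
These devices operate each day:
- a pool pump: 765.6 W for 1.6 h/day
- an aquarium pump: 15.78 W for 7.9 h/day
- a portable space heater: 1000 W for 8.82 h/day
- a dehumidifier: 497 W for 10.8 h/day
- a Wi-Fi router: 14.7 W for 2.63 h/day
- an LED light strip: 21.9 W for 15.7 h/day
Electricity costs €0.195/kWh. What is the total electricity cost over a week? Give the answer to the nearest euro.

€22

pool pump: 765.6 W × 1.6 h × 7 d = 8,575 Wh = 8.575 kWh
aquarium pump: 15.78 W × 7.9 h × 7 d = 873 Wh = 0.8726 kWh
portable space heater: 1000 W × 8.82 h × 7 d = 61,740 Wh = 61.74 kWh
dehumidifier: 497 W × 10.8 h × 7 d = 37,573 Wh = 37.57 kWh
Wi-Fi router: 14.7 W × 2.63 h × 7 d = 271 Wh = 0.2706 kWh
LED light strip: 21.9 W × 15.7 h × 7 d = 2,407 Wh = 2.407 kWh
Total energy = 8.575 + 0.8726 + 61.74 + 37.57 + 0.2706 + 2.407 = 111.4 kWh
Cost = 111.4 kWh × €0.195 = €21.73 ≈ €22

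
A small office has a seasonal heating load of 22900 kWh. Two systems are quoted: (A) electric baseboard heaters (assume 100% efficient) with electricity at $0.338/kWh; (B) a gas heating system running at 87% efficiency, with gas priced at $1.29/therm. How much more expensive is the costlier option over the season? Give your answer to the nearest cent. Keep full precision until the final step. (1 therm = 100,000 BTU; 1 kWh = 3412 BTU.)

$6581.65

Heat load = 22900 kWh × 3412 = 78,134,800 BTU
Gas: input = 78,134,800 / 0.87 = 89,810,115 BTU = 898.1 therm → 898.1 × $1.29 = $1,158.55
Electric: 78,134,800 BTU / 3412 = 22,900 kWh → × $0.338 = $7,740.20
Difference = |$1,158.55 − $7,740.20| = $6,581.65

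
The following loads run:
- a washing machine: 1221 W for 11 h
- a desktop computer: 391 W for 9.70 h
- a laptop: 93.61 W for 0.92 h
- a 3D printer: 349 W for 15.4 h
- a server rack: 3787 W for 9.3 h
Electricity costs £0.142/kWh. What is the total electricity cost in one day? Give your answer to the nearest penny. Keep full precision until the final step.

washing machine: 1221 W × 11 h = 13,431 Wh = 13.43 kWh
desktop computer: 391 W × 9.70 h = 3,793 Wh = 3.793 kWh
laptop: 93.61 W × 0.92 h = 86 Wh = 0.08612 kWh
3D printer: 349 W × 15.4 h = 5,375 Wh = 5.375 kWh
server rack: 3787 W × 9.3 h = 35,219 Wh = 35.22 kWh
Total energy = 13.43 + 3.793 + 0.08612 + 5.375 + 35.22 = 57.9 kWh
Cost = 57.9 kWh × £0.142 = £8.22

£8.22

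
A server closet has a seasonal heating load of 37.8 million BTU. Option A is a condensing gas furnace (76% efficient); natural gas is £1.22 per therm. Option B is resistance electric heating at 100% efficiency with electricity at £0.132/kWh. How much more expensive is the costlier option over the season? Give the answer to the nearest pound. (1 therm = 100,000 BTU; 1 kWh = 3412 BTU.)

£856

Heat load = 37.8 × 10⁶ BTU = 37,800,000 BTU
Gas: input = 37,800,000 / 0.76 = 49,736,842 BTU = 497.4 therm → 497.4 × £1.22 = £606.79
Electric: 37,800,000 BTU / 3412 = 11,080 kWh → × £0.132 = £1,462.37
Difference = |£606.79 − £1,462.37| = £855.58 ≈ £856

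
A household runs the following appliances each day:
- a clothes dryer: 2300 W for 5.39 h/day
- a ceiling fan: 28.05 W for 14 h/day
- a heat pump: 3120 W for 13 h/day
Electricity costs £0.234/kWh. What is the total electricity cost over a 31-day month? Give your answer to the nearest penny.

£387.00

clothes dryer: 2300 W × 5.39 h × 31 d = 384,307 Wh = 384.3 kWh
ceiling fan: 28.05 W × 14 h × 31 d = 12,174 Wh = 12.17 kWh
heat pump: 3120 W × 13 h × 31 d = 1,257,360 Wh = 1,257 kWh
Total energy = 384.3 + 12.17 + 1,257 = 1,654 kWh
Cost = 1,654 kWh × £0.234 = £387.00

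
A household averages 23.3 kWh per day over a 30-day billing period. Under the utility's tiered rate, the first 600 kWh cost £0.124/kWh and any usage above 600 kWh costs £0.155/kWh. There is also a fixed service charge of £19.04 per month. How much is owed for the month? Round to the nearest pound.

£109

Usage = 23.3 kWh/day × 30 days = 699 kWh
First 600 kWh × £0.124 = £74.40
Remaining 99 kWh × £0.155 = £15.35
Energy charge = £89.75; + service £19.04 = £108.78 ≈ £109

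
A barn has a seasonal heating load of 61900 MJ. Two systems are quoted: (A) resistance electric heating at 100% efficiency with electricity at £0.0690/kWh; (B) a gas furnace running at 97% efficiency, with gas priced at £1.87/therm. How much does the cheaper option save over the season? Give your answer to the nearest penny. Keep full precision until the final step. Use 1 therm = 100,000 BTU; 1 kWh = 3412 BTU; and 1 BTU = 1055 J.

£55.41

Heat load = 61900 MJ = 61,900,000,000 J / 1055 = 58,672,986 BTU
Gas: input = 58,672,986 / 0.97 = 60,487,614 BTU = 604.9 therm → 604.9 × £1.87 = £1,131.12
Electric: 58,672,986 BTU / 3412 = 17,200 kWh → × £0.0690 = £1,186.53
Difference = |£1,131.12 − £1,186.53| = £55.41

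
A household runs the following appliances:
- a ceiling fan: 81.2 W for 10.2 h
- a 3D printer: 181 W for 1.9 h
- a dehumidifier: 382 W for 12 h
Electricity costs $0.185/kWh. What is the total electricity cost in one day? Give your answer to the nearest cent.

$1.06

ceiling fan: 81.2 W × 10.2 h = 828 Wh = 0.8282 kWh
3D printer: 181 W × 1.9 h = 344 Wh = 0.3439 kWh
dehumidifier: 382 W × 12 h = 4,584 Wh = 4.584 kWh
Total energy = 0.8282 + 0.3439 + 4.584 = 5.756 kWh
Cost = 5.756 kWh × $0.185 = $1.06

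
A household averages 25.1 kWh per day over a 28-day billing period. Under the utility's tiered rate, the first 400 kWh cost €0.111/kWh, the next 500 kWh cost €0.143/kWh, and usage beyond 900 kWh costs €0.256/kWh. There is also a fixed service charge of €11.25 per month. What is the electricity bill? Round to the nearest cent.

€98.95

Usage = 25.1 kWh/day × 28 days = 702.8 kWh
First 400 kWh × €0.111 = €44.40
Next 302.8 kWh × €0.143 = €43.30
Remaining tier: 0 kWh (not reached)
Energy charge = €87.70; + service €11.25 = €98.95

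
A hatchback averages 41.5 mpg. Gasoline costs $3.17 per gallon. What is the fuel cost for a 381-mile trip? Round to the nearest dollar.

Fuel = 381 mi / 41.5 mpg = 9.181 gal
Cost = 9.181 gal × $3.17/gal = $29.10 ≈ $29

$29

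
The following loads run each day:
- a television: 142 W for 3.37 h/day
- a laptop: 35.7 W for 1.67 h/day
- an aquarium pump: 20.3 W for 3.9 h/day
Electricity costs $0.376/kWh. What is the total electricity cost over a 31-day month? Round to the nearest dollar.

television: 142 W × 3.37 h × 31 d = 14,835 Wh = 14.83 kWh
laptop: 35.7 W × 1.67 h × 31 d = 1,848 Wh = 1.848 kWh
aquarium pump: 20.3 W × 3.9 h × 31 d = 2,454 Wh = 2.454 kWh
Total energy = 14.83 + 1.848 + 2.454 = 19.14 kWh
Cost = 19.14 kWh × $0.376 = $7.20 ≈ $7

$7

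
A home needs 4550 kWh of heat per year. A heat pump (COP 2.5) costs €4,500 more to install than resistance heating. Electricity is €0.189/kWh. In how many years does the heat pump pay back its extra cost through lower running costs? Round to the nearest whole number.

Resistance: 4550 kWh × €0.189 = €859.95/yr
Heat pump: 4550 / 2.5 = 1820 kWh in → × €0.189 = €343.98/yr
Annual savings = €515.97
Payback = €4,500 / €515.97 = 8.72 years

9 years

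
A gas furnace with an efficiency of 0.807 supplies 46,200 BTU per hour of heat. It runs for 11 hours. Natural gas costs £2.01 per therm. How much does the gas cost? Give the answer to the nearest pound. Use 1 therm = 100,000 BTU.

Heat delivered = 46,200 BTU/h × 11 h = 508,200 BTU
Gas input = 508,200 / 0.807 = 629,740 BTU
= 629,740 / 100,000 = 6.297 therm
Cost = 6.297 × £2.01/therm = £12.66 ≈ £13

£13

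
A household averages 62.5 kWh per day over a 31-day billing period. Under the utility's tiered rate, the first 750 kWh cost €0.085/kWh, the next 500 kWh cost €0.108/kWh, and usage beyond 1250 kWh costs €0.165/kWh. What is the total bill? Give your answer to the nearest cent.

Usage = 62.5 kWh/day × 31 days = 1937.5 kWh
First 750 kWh × €0.085 = €63.75
Next 500 kWh × €0.108 = €54.00
Remaining 687.5 kWh × €0.165 = €113.44
Total = €231.19

€231.19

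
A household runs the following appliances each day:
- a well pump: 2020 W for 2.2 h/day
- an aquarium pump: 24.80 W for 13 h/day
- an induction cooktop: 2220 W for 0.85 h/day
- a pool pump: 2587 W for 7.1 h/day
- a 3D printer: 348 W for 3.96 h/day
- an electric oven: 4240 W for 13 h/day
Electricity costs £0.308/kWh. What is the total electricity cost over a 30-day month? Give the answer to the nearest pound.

well pump: 2020 W × 2.2 h × 30 d = 133,320 Wh = 133.3 kWh
aquarium pump: 24.80 W × 13 h × 30 d = 9,672 Wh = 9.672 kWh
induction cooktop: 2220 W × 0.85 h × 30 d = 56,610 Wh = 56.61 kWh
pool pump: 2587 W × 7.1 h × 30 d = 551,031 Wh = 551 kWh
3D printer: 348 W × 3.96 h × 30 d = 41,342 Wh = 41.34 kWh
electric oven: 4240 W × 13 h × 30 d = 1,653,600 Wh = 1,654 kWh
Total energy = 133.3 + 9.672 + 56.61 + 551 + 41.34 + 1,654 = 2,446 kWh
Cost = 2,446 kWh × £0.308 = £753.24 ≈ £753

£753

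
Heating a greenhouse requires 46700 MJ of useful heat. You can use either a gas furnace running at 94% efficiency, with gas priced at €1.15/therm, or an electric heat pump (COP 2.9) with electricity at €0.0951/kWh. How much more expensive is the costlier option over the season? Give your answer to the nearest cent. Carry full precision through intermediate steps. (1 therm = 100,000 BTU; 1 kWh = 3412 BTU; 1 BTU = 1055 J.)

€116.11

Heat load = 46700 MJ = 46,700,000,000 J / 1055 = 44,265,403 BTU
Gas: input = 44,265,403 / 0.94 = 47,090,854 BTU = 470.9 therm → 470.9 × €1.15 = €541.54
Heat pump: 44,265,403 BTU / 3412 = 12,970 kWh heat; / 2.9 = 4,474 kWh in → × €0.0951 = €425.44
Difference = |€541.54 − €425.44| = €116.11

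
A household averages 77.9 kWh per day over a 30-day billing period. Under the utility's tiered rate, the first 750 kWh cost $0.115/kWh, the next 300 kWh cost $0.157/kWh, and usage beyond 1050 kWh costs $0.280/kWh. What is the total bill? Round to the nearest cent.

$493.71

Usage = 77.9 kWh/day × 30 days = 2337 kWh
First 750 kWh × $0.115 = $86.25
Next 300 kWh × $0.157 = $47.10
Remaining 1287 kWh × $0.280 = $360.36
Total = $493.71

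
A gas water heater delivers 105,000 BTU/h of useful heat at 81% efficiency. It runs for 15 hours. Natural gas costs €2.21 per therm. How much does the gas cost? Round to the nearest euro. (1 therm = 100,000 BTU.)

€43

Heat delivered = 105,000 BTU/h × 15 h = 1,575,000 BTU
Gas input = 1,575,000 / 0.81 = 1,944,444 BTU
= 1,944,444 / 100,000 = 19.44 therm
Cost = 19.44 × €2.21/therm = €42.97 ≈ €43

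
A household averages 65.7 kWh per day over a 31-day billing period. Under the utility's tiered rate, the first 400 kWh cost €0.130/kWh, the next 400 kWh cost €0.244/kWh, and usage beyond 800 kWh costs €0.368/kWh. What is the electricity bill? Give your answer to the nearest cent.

Usage = 65.7 kWh/day × 31 days = 2036.7 kWh
First 400 kWh × €0.130 = €52.00
Next 400 kWh × €0.244 = €97.60
Remaining 1236.7 kWh × €0.368 = €455.11
Total = €604.71

€604.71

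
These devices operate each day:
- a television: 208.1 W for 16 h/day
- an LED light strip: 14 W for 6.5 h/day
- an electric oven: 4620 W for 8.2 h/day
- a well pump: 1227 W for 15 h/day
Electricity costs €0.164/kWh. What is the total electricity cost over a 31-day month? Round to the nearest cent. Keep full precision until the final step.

television: 208.1 W × 16 h × 31 d = 103,218 Wh = 103.2 kWh
LED light strip: 14 W × 6.5 h × 31 d = 2,821 Wh = 2.821 kWh
electric oven: 4620 W × 8.2 h × 31 d = 1,174,404 Wh = 1,174 kWh
well pump: 1227 W × 15 h × 31 d = 570,555 Wh = 570.6 kWh
Total energy = 103.2 + 2.821 + 1,174 + 570.6 = 1,851 kWh
Cost = 1,851 kWh × €0.164 = €303.56

€303.56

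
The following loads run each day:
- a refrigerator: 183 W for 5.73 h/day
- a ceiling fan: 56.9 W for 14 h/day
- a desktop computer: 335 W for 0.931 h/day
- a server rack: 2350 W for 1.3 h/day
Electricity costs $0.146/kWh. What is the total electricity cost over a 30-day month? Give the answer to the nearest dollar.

refrigerator: 183 W × 5.73 h × 30 d = 31,458 Wh = 31.46 kWh
ceiling fan: 56.9 W × 14 h × 30 d = 23,898 Wh = 23.9 kWh
desktop computer: 335 W × 0.931 h × 30 d = 9,357 Wh = 9.357 kWh
server rack: 2350 W × 1.3 h × 30 d = 91,650 Wh = 91.65 kWh
Total energy = 31.46 + 23.9 + 9.357 + 91.65 = 156.4 kWh
Cost = 156.4 kWh × $0.146 = $22.83 ≈ $23

$23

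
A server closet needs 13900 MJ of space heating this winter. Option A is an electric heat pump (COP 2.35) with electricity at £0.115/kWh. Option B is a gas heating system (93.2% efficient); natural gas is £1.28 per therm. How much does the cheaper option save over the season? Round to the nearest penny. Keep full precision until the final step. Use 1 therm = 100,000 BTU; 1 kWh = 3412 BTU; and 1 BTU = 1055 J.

£8.02

Heat load = 13900 MJ = 13,900,000,000 J / 1055 = 13,175,355 BTU
Gas: input = 13,175,355 / 0.932 = 14,136,647 BTU = 141.4 therm → 141.4 × £1.28 = £180.95
Heat pump: 13,175,355 BTU / 3412 = 3,861 kWh heat; / 2.35 = 1,643 kWh in → × £0.115 = £188.97
Difference = |£180.95 − £188.97| = £8.02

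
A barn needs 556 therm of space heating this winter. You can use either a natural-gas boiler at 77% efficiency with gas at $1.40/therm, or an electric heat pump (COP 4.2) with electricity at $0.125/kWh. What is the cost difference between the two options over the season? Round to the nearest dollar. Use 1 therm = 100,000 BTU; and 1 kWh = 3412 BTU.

Heat load = 556 therm × 100,000 = 55,600,000 BTU
Gas: input = 55,600,000 / 0.77 = 72,207,792 BTU = 722.1 therm → 722.1 × $1.40 = $1,010.91
Heat pump: 55,600,000 BTU / 3412 = 16,300 kWh heat; / 4.2 = 3,880 kWh in → × $0.125 = $484.98
Difference = |$1,010.91 − $484.98| = $525.93 ≈ $526

$526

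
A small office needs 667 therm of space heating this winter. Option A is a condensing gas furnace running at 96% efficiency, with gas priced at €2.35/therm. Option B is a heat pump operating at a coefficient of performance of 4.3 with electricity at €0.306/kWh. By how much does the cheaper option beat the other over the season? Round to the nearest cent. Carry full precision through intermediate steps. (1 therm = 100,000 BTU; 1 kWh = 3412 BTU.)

Heat load = 667 therm × 100,000 = 66,700,000 BTU
Gas: input = 66,700,000 / 0.96 = 69,479,167 BTU = 694.8 therm → 694.8 × €2.35 = €1,632.76
Heat pump: 66,700,000 BTU / 3412 = 19,550 kWh heat; / 4.3 = 4,546 kWh in → × €0.306 = €1,391.14
Difference = |€1,632.76 − €1,391.14| = €241.62

€241.62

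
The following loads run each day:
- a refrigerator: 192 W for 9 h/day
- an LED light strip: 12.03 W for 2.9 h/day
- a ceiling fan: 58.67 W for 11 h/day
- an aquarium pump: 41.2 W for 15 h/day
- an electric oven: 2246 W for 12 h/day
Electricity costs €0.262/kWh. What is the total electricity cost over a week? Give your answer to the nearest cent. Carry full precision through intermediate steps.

refrigerator: 192 W × 9 h × 7 d = 12,096 Wh = 12.1 kWh
LED light strip: 12.03 W × 2.9 h × 7 d = 244 Wh = 0.2442 kWh
ceiling fan: 58.67 W × 11 h × 7 d = 4,518 Wh = 4.518 kWh
aquarium pump: 41.2 W × 15 h × 7 d = 4,326 Wh = 4.326 kWh
electric oven: 2246 W × 12 h × 7 d = 188,664 Wh = 188.7 kWh
Total energy = 12.1 + 0.2442 + 4.518 + 4.326 + 188.7 = 209.8 kWh
Cost = 209.8 kWh × €0.262 = €54.98

€54.98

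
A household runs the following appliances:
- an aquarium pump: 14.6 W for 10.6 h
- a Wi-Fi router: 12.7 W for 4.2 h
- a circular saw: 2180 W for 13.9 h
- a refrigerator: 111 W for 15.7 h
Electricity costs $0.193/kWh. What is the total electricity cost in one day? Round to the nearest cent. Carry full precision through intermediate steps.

$6.22

aquarium pump: 14.6 W × 10.6 h = 155 Wh = 0.1548 kWh
Wi-Fi router: 12.7 W × 4.2 h = 53 Wh = 0.05334 kWh
circular saw: 2180 W × 13.9 h = 30,302 Wh = 30.3 kWh
refrigerator: 111 W × 15.7 h = 1,743 Wh = 1.743 kWh
Total energy = 0.1548 + 0.05334 + 30.3 + 1.743 = 32.25 kWh
Cost = 32.25 kWh × $0.193 = $6.22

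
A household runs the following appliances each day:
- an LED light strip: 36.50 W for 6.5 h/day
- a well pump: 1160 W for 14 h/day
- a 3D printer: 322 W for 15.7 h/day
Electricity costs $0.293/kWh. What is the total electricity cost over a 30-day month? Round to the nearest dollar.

$189

LED light strip: 36.50 W × 6.5 h × 30 d = 7,118 Wh = 7.117 kWh
well pump: 1160 W × 14 h × 30 d = 487,200 Wh = 487.2 kWh
3D printer: 322 W × 15.7 h × 30 d = 151,662 Wh = 151.7 kWh
Total energy = 7.117 + 487.2 + 151.7 = 646 kWh
Cost = 646 kWh × $0.293 = $189.27 ≈ $189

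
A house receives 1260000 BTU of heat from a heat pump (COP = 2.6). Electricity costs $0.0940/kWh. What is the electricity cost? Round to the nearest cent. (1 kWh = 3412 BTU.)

Heat delivered = 1,260,000 BTU / 3412 = 369.3 kWh
Electrical input = 369.3 kWh / 2.6 = 142 kWh
Cost = 142 × $0.0940/kWh = $13.35

$13.35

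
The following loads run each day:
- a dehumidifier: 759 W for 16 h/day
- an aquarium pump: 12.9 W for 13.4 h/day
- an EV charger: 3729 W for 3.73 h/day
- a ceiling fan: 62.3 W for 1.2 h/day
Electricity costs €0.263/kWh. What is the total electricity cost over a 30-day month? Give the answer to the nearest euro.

dehumidifier: 759 W × 16 h × 30 d = 364,320 Wh = 364.3 kWh
aquarium pump: 12.9 W × 13.4 h × 30 d = 5,186 Wh = 5.186 kWh
EV charger: 3729 W × 3.73 h × 30 d = 417,275 Wh = 417.3 kWh
ceiling fan: 62.3 W × 1.2 h × 30 d = 2,243 Wh = 2.243 kWh
Total energy = 364.3 + 5.186 + 417.3 + 2.243 = 789 kWh
Cost = 789 kWh × €0.263 = €207.51 ≈ €208

€208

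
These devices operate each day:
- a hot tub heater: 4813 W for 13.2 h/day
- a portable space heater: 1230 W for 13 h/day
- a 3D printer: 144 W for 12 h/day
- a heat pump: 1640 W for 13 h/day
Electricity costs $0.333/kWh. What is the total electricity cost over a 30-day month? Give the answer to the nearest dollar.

hot tub heater: 4813 W × 13.2 h × 30 d = 1,905,948 Wh = 1,906 kWh
portable space heater: 1230 W × 13 h × 30 d = 479,700 Wh = 479.7 kWh
3D printer: 144 W × 12 h × 30 d = 51,840 Wh = 51.84 kWh
heat pump: 1640 W × 13 h × 30 d = 639,600 Wh = 639.6 kWh
Total energy = 1,906 + 479.7 + 51.84 + 639.6 = 3,077 kWh
Cost = 3,077 kWh × $0.333 = $1,024.67 ≈ $1025

$1025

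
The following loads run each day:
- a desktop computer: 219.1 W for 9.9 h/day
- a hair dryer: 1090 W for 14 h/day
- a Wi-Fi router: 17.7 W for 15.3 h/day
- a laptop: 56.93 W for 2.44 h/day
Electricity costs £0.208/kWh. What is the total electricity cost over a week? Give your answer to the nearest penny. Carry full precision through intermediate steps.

desktop computer: 219.1 W × 9.9 h × 7 d = 15,184 Wh = 15.18 kWh
hair dryer: 1090 W × 14 h × 7 d = 106,820 Wh = 106.8 kWh
Wi-Fi router: 17.7 W × 15.3 h × 7 d = 1,896 Wh = 1.896 kWh
laptop: 56.93 W × 2.44 h × 7 d = 972 Wh = 0.9724 kWh
Total energy = 15.18 + 106.8 + 1.896 + 0.9724 = 124.9 kWh
Cost = 124.9 kWh × £0.208 = £25.97

£25.97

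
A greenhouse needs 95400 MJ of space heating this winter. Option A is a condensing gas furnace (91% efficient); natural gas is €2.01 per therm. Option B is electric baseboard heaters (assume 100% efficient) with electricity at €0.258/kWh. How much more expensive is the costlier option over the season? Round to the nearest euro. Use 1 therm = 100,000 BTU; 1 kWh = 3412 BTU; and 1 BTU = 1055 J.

Heat load = 95400 MJ = 95,400,000,000 J / 1055 = 90,426,540 BTU
Gas: input = 90,426,540 / 0.91 = 99,369,824 BTU = 993.7 therm → 993.7 × €2.01 = €1,997.33
Electric: 90,426,540 BTU / 3412 = 26,500 kWh → × €0.258 = €6,837.65
Difference = |€1,997.33 − €6,837.65| = €4,840.31 ≈ €4840

€4840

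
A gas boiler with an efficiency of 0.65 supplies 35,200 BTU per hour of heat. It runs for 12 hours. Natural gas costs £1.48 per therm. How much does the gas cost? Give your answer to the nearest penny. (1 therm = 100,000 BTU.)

£9.62

Heat delivered = 35,200 BTU/h × 12 h = 422,400 BTU
Gas input = 422,400 / 0.65 = 649,846 BTU
= 649,846 / 100,000 = 6.498 therm
Cost = 6.498 × £1.48/therm = £9.62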